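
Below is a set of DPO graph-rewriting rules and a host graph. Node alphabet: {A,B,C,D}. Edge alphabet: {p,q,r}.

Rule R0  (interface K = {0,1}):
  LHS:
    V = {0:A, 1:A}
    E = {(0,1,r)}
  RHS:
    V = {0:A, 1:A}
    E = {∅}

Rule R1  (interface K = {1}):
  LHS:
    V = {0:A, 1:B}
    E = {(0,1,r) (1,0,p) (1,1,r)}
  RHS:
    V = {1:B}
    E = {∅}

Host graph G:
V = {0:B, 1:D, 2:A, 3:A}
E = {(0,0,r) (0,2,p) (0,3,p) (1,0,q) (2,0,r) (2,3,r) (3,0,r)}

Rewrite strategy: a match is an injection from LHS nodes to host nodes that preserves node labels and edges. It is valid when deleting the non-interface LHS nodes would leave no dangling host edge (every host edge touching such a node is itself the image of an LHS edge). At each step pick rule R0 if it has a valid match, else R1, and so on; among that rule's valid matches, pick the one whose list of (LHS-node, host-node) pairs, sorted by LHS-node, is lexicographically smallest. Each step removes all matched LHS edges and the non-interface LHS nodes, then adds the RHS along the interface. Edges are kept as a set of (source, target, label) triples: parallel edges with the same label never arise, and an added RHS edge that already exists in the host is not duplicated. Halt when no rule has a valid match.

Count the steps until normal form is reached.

Answer: 2

Steps:
initial: |V|=4 |E|=7  E = 0-r->0 0-p->2 0-p->3 1-q->0 2-r->0 2-r->3 3-r->0
step 1: apply R0 at {0↦2, 1↦3}  → |V|=4 |E|=6  E = 0-r->0 0-p->2 0-p->3 1-q->0 2-r->0 3-r->0
step 2: apply R1 at {0↦2, 1↦0}  → |V|=3 |E|=3  E = 0-p->3 1-q->0 3-r->0
normal form: no rule applies after step 2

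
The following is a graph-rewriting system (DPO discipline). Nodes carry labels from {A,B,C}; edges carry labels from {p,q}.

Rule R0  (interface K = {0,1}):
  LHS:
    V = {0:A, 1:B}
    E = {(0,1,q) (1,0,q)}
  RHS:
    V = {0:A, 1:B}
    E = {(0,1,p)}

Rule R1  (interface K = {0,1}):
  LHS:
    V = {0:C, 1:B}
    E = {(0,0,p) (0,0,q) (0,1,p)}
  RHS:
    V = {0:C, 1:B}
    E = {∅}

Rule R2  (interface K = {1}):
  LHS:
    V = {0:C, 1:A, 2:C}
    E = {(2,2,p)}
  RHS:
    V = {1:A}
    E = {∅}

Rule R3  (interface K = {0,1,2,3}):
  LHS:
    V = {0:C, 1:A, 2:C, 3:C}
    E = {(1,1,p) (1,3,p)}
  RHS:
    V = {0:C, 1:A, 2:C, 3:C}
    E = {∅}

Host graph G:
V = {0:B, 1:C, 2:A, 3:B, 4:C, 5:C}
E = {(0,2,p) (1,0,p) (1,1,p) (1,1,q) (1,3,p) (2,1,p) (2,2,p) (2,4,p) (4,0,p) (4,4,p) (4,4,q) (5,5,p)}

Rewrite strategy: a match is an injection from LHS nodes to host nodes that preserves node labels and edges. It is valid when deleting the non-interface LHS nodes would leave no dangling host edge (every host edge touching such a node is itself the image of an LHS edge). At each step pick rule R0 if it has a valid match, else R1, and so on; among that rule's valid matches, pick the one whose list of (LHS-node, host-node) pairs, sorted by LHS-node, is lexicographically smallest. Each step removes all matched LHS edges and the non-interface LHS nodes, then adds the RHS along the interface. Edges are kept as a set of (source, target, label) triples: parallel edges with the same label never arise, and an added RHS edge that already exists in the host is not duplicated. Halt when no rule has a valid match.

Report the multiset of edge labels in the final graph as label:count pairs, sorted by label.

start.  V:6 E:12  edges: 0-p->2 1-p->0 1-p->1 1-q->1 1-p->3 2-p->1 2-p->2 2-p->4 4-p->0 4-p->4 4-q->4 5-p->5
1. fire R1 via {0↦1, 1↦0}  →  V:6 E:9  edges: 0-p->2 1-p->3 2-p->1 2-p->2 2-p->4 4-p->0 4-p->4 4-q->4 5-p->5
2. fire R1 via {0↦4, 1↦0}  →  V:6 E:6  edges: 0-p->2 1-p->3 2-p->1 2-p->2 2-p->4 5-p->5
3. fire R3 via {0↦1, 1↦2, 2↦5, 3↦4}  →  V:6 E:4  edges: 0-p->2 1-p->3 2-p->1 5-p->5
4. fire R2 via {0↦4, 1↦2, 2↦5}  →  V:4 E:3  edges: 0-p->2 1-p->3 2-p->1
halt: no rule applies after step 4
NF edges: [(0, 2, 'p'), (1, 3, 'p'), (2, 1, 'p')]

Answer: p:3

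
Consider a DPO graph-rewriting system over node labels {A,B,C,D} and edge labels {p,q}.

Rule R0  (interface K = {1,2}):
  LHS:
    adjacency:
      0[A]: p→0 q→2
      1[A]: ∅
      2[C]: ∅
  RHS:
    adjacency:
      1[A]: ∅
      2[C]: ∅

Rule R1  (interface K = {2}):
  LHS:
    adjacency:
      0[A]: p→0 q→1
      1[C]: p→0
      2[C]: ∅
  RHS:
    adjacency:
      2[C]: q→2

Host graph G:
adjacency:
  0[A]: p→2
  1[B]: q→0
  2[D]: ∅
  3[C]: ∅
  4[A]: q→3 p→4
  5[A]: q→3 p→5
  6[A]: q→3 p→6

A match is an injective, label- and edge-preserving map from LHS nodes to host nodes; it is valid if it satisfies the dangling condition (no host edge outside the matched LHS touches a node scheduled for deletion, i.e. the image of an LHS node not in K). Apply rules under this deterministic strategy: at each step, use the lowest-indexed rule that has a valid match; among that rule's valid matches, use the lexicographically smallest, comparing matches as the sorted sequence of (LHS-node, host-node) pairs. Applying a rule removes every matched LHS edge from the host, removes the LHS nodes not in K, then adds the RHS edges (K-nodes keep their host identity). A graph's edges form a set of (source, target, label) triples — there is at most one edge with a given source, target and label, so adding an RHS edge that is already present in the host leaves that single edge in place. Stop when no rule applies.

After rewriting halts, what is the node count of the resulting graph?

start.  V:7 E:8  edges: 0-p->2 1-q->0 4-q->3 4-p->4 5-q->3 5-p->5 6-q->3 6-p->6
1. fire R0 via {0↦4, 1↦0, 2↦3}  →  V:6 E:6  edges: 0-p->2 1-q->0 5-q->3 5-p->5 6-q->3 6-p->6
2. fire R0 via {0↦5, 1↦0, 2↦3}  →  V:5 E:4  edges: 0-p->2 1-q->0 6-q->3 6-p->6
3. fire R0 via {0↦6, 1↦0, 2↦3}  →  V:4 E:2  edges: 0-p->2 1-q->0
halt: no rule applies after step 3
NF nodes: {0:A, 1:B, 2:D, 3:C}

Answer: 4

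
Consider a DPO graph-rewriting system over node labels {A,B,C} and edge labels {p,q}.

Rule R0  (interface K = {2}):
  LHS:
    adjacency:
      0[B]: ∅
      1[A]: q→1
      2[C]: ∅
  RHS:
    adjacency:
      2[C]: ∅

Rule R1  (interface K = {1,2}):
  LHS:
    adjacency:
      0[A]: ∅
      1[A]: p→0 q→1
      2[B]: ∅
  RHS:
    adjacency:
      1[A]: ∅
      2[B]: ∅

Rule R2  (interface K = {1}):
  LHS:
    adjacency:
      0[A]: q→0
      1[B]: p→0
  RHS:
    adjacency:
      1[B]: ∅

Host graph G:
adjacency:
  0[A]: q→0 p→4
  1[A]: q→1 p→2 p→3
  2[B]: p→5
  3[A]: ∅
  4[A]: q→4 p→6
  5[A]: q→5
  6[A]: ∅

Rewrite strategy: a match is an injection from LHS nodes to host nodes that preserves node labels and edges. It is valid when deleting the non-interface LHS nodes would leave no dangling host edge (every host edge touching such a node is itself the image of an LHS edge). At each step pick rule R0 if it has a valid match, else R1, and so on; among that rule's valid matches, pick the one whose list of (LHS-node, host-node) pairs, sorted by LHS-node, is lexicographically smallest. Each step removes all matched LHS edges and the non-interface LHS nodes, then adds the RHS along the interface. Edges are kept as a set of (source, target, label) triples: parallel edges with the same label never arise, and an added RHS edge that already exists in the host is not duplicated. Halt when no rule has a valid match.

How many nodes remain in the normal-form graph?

[0] host  ⇒  7 nodes, 9 edges  {0-q->0 0-p->4 1-q->1 1-p->2 1-p->3 2-p->5 4-q->4 4-p->6 5-q->5}
[1] R1 @ {0↦3, 1↦1, 2↦2}  ⇒  6 nodes, 7 edges  {0-q->0 0-p->4 1-p->2 2-p->5 4-q->4 4-p->6 5-q->5}
[2] R1 @ {0↦6, 1↦4, 2↦2}  ⇒  5 nodes, 5 edges  {0-q->0 0-p->4 1-p->2 2-p->5 5-q->5}
[3] R1 @ {0↦4, 1↦0, 2↦2}  ⇒  4 nodes, 3 edges  {1-p->2 2-p->5 5-q->5}
[4] R2 @ {0↦5, 1↦2}  ⇒  3 nodes, 1 edges  {1-p->2}
normal form: no rule applies after step 4
NF nodes: {0:A, 1:A, 2:B}

Answer: 3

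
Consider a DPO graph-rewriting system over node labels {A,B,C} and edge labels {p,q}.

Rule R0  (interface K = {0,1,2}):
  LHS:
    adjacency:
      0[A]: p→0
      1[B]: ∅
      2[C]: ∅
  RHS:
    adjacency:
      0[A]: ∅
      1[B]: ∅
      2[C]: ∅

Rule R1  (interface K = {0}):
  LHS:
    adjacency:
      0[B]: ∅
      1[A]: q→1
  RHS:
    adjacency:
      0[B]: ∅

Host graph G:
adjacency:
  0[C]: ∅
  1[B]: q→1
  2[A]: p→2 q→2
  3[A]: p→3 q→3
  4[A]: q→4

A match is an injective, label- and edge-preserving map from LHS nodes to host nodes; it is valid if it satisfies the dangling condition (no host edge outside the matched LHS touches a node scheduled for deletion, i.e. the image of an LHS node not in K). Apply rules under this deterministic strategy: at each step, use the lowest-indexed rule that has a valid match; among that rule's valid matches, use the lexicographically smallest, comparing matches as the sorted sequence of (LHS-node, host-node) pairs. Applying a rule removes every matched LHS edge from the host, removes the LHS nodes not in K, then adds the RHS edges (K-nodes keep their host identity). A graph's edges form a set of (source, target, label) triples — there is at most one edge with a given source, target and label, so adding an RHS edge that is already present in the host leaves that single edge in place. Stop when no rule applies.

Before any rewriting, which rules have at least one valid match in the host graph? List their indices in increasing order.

R0: 2 valid matches — {0↦2, 1↦1, 2↦0}, {0↦3, 1↦1, 2↦0}
R1: 1 valid match — {0↦1, 1↦4}

Answer: [R0,R1]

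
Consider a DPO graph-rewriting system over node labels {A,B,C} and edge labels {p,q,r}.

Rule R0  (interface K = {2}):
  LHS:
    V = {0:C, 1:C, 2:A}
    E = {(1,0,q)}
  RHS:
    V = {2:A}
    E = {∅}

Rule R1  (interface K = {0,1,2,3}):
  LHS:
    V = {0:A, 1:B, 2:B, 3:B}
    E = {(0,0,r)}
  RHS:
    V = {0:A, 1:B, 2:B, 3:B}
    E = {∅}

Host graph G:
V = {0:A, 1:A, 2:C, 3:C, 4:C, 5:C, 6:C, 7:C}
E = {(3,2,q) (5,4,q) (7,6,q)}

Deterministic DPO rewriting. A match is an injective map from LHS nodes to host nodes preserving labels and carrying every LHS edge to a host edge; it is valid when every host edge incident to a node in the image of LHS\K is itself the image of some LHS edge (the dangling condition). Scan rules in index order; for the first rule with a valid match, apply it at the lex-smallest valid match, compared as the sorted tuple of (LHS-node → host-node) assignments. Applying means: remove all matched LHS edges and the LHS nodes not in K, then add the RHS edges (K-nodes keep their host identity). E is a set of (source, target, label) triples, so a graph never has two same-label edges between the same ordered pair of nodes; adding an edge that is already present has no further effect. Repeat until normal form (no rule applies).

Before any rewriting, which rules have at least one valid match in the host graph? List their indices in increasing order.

Answer: [R0]

Rewrite trace:
R0: 6 valid matches — {0↦2, 1↦3, 2↦0}, {0↦2, 1↦3, 2↦1}, {0↦4, 1↦5, 2↦0} (+3 more)
R1: no valid match — LHS pattern not found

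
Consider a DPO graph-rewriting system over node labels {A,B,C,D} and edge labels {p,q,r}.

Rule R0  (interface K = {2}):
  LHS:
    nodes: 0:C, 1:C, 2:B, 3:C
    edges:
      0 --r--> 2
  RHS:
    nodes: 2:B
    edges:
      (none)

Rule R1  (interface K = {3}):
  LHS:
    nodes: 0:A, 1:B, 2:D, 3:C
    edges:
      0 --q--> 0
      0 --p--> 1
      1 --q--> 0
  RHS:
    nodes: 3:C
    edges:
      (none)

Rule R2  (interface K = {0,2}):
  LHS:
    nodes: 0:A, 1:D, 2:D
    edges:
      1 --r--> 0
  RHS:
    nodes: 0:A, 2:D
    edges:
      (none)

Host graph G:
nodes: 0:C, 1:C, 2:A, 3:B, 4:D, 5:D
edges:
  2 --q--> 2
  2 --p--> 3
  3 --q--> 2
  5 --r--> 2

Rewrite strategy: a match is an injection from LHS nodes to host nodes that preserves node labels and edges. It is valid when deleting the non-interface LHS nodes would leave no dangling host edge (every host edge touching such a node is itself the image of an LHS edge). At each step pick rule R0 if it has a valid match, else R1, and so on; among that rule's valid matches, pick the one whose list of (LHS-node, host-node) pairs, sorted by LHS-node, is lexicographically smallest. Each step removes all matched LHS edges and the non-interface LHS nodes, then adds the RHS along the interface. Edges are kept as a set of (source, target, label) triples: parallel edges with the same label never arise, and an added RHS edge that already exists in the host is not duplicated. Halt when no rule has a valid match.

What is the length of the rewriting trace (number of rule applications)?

start.  V:6 E:4  edges: 2-q->2 2-p->3 3-q->2 5-r->2
1. fire R2 via {0↦2, 1↦5, 2↦4}  →  V:5 E:3  edges: 2-q->2 2-p->3 3-q->2
2. fire R1 via {0↦2, 1↦3, 2↦4, 3↦0}  →  V:2 E:0  edges: ∅
halt: no rule applies after step 2

Answer: 2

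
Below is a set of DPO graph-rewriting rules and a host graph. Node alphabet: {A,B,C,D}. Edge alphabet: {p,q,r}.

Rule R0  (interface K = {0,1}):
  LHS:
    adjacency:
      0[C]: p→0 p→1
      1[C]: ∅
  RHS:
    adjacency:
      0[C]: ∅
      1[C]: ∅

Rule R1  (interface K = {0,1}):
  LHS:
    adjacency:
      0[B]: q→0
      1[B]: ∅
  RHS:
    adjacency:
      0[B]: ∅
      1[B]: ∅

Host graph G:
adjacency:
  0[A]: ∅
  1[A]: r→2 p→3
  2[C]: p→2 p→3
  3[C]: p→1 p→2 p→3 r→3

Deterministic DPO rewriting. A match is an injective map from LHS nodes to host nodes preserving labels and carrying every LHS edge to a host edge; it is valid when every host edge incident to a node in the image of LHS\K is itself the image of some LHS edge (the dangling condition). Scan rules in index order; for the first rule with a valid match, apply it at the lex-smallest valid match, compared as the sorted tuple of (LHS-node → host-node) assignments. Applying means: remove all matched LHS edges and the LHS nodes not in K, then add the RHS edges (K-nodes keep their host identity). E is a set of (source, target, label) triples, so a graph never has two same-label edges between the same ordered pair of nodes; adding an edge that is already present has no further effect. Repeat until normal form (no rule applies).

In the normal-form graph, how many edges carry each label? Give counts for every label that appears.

start.  V:4 E:8  edges: 1-r->2 1-p->3 2-p->2 2-p->3 3-p->1 3-p->2 3-p->3 3-r->3
1. fire R0 via {0↦2, 1↦3}  →  V:4 E:6  edges: 1-r->2 1-p->3 3-p->1 3-p->2 3-p->3 3-r->3
2. fire R0 via {0↦3, 1↦2}  →  V:4 E:4  edges: 1-r->2 1-p->3 3-p->1 3-r->3
final graph: no rule applies after step 2
NF edges: [(1, 2, 'r'), (1, 3, 'p'), (3, 1, 'p'), (3, 3, 'r')]

Answer: p:2 r:2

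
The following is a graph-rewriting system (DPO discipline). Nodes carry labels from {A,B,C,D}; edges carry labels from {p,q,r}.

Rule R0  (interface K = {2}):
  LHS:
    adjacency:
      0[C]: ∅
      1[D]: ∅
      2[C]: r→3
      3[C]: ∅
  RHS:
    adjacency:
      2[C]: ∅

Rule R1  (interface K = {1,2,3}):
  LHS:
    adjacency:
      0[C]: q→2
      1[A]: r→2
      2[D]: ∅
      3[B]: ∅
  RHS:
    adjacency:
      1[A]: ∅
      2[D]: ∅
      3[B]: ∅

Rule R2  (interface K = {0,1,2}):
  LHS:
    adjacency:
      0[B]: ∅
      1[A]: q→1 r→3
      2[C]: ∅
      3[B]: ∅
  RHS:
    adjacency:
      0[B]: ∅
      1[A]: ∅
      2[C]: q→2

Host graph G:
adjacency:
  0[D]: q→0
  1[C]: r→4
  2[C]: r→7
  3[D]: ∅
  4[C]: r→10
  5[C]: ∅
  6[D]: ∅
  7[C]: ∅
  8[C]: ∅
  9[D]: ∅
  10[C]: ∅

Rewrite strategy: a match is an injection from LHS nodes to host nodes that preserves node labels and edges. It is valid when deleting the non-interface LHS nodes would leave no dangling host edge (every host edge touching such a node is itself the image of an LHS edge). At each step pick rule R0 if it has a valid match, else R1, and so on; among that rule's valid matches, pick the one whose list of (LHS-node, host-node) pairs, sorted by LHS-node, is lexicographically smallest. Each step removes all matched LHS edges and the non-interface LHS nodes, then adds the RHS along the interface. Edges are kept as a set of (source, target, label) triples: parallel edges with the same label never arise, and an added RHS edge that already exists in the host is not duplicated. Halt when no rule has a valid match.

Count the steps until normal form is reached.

Answer: 3

Steps:
[0] host  ⇒  11 nodes, 4 edges  {0-q->0 1-r->4 2-r->7 4-r->10}
[1] R0 @ {0↦5, 1↦3, 2↦2, 3↦7}  ⇒  8 nodes, 3 edges  {0-q->0 1-r->4 4-r->10}
[2] R0 @ {0↦2, 1↦6, 2↦4, 3↦10}  ⇒  5 nodes, 2 edges  {0-q->0 1-r->4}
[3] R0 @ {0↦8, 1↦9, 2↦1, 3↦4}  ⇒  2 nodes, 1 edges  {0-q->0}
normal form: no rule applies after step 3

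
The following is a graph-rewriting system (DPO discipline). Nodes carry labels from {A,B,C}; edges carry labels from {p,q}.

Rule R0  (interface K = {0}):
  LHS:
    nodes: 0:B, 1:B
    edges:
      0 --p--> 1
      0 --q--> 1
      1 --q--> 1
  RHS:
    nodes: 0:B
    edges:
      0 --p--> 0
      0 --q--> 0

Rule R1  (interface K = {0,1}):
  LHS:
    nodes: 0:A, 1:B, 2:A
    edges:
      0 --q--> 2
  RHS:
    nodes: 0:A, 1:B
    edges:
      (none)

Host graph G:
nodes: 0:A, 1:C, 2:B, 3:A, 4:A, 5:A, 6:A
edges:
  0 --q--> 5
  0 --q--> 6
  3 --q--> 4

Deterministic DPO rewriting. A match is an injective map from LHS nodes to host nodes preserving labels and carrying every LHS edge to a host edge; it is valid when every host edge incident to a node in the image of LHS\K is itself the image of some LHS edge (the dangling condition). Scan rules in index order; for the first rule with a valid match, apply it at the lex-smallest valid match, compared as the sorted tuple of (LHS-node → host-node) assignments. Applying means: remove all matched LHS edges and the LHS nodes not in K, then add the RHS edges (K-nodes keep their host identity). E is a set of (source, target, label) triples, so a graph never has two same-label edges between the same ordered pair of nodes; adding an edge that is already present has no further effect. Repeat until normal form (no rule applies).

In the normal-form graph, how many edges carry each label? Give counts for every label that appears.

initial: |V|=7 |E|=3  E = 0-q->5 0-q->6 3-q->4
step 1: apply R1 at {0↦0, 1↦2, 2↦5}  → |V|=6 |E|=2  E = 0-q->6 3-q->4
step 2: apply R1 at {0↦0, 1↦2, 2↦6}  → |V|=5 |E|=1  E = 3-q->4
step 3: apply R1 at {0↦3, 1↦2, 2↦4}  → |V|=4 |E|=0  E = ∅
halt: no rule applies after step 3
NF edges: []

Answer: (no edges)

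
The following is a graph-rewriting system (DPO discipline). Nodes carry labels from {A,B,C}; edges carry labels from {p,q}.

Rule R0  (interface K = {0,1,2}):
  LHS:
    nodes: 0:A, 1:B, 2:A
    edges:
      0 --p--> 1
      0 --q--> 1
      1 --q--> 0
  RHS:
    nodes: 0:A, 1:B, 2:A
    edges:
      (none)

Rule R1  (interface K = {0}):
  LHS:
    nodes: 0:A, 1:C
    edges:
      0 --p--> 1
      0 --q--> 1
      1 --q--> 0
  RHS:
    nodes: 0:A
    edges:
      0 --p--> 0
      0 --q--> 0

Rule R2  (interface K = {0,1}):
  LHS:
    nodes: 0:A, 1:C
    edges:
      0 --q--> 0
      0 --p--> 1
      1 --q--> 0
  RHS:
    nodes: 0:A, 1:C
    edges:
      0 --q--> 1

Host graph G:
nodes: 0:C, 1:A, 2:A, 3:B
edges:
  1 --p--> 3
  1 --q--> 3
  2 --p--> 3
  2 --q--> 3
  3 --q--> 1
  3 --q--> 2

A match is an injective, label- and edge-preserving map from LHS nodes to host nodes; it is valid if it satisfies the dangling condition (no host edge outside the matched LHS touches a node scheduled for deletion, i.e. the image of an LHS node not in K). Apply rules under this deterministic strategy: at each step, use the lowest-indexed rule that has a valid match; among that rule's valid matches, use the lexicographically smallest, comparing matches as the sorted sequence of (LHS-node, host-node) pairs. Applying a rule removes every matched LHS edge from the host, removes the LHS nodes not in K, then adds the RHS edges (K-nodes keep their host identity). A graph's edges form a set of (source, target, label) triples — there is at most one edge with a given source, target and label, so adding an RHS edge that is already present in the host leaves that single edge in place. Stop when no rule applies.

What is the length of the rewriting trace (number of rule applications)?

Answer: 2

Derivation:
[0] host  ⇒  4 nodes, 6 edges  {1-p->3 1-q->3 2-p->3 2-q->3 3-q->1 3-q->2}
[1] R0 @ {0↦1, 1↦3, 2↦2}  ⇒  4 nodes, 3 edges  {2-p->3 2-q->3 3-q->2}
[2] R0 @ {0↦2, 1↦3, 2↦1}  ⇒  4 nodes, 0 edges  {∅}
halt: no rule applies after step 2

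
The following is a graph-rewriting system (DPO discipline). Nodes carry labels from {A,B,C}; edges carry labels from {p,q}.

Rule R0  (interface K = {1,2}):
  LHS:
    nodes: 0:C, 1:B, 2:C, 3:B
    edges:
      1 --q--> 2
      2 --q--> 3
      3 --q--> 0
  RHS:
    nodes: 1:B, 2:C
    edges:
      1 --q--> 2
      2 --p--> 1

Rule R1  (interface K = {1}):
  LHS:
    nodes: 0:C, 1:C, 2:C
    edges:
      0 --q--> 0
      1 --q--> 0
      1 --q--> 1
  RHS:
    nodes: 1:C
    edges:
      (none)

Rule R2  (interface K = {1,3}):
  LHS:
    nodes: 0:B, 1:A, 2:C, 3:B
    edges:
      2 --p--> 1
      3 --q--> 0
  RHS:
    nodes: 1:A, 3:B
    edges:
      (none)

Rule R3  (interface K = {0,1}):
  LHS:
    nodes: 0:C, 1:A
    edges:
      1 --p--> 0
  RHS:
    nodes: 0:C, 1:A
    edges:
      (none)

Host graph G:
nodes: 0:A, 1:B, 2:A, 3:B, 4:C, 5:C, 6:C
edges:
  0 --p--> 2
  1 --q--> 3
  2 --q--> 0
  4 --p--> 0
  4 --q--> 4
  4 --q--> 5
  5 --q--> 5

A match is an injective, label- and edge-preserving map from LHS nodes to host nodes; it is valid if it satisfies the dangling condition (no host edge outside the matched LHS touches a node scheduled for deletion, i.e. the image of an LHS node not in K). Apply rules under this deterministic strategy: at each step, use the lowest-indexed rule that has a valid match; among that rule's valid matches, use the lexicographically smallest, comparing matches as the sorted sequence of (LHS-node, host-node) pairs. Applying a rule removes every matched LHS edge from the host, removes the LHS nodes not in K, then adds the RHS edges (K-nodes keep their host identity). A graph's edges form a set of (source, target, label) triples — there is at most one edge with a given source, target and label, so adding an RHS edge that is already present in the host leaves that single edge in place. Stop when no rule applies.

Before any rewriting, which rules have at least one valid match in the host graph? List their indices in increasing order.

Answer: [R1]

Derivation:
R0: no valid match — LHS pattern not found
R1: 1 valid match — {0↦5, 1↦4, 2↦6}
R2: no valid match — 1 raw match, all fail dangling condition
R3: no valid match — LHS pattern not found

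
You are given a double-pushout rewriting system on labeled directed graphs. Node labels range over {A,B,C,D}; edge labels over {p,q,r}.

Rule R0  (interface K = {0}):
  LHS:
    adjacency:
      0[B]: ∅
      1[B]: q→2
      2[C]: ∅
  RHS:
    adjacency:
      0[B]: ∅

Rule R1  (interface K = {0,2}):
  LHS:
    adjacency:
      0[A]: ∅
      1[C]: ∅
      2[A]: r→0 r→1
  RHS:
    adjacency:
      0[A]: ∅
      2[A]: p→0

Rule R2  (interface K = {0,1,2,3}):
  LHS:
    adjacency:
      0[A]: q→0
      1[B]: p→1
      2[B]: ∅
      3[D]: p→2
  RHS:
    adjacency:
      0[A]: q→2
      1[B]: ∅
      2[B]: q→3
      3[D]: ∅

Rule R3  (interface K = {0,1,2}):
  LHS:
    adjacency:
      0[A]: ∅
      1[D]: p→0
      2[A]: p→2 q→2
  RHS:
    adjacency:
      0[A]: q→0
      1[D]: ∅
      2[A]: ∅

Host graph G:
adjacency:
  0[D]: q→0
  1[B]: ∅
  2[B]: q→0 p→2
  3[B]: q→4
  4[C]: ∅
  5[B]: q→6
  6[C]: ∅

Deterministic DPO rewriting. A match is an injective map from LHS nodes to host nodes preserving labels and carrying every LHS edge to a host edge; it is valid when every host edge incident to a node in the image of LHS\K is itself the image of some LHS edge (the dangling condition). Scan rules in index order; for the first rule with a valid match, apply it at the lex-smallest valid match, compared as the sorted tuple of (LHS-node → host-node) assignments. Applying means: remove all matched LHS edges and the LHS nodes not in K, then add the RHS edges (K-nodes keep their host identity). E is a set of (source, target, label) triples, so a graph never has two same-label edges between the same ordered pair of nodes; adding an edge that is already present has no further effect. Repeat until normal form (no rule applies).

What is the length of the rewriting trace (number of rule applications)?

initial: |V|=7 |E|=5  E = 0-q->0 2-q->0 2-p->2 3-q->4 5-q->6
step 1: apply R0 at {0↦1, 1↦3, 2↦4}  → |V|=5 |E|=4  E = 0-q->0 2-q->0 2-p->2 5-q->6
step 2: apply R0 at {0↦1, 1↦5, 2↦6}  → |V|=3 |E|=3  E = 0-q->0 2-q->0 2-p->2
final graph: no rule applies after step 2

Answer: 2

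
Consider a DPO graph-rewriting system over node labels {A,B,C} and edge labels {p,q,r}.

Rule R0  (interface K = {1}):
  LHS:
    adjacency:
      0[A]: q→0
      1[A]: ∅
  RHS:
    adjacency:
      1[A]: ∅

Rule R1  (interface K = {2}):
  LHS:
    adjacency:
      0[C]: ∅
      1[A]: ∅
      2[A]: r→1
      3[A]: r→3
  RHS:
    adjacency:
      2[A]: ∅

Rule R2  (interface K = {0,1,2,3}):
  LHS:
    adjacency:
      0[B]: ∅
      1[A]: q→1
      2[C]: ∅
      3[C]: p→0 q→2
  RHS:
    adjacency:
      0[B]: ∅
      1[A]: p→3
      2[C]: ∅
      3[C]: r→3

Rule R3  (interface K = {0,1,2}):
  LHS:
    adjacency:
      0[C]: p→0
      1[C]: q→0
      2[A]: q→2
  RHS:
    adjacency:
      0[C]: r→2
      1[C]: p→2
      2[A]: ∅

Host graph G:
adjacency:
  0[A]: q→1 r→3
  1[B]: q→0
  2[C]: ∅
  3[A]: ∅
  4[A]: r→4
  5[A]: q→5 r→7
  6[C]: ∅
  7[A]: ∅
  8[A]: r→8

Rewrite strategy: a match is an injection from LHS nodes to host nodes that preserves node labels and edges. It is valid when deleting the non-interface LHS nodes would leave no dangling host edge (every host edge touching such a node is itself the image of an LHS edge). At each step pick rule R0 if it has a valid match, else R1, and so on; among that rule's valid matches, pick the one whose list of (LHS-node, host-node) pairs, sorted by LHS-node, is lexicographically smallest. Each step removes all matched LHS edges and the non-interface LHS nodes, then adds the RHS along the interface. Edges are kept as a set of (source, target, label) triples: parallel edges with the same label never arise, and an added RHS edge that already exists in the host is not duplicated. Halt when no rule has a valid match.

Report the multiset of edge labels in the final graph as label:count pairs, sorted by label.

Answer: q:2

Derivation:
initial: |V|=9 |E|=7  E = 0-q->1 0-r->3 1-q->0 4-r->4 5-q->5 5-r->7 8-r->8
step 1: apply R1 at {0↦2, 1↦3, 2↦0, 3↦4}  → |V|=6 |E|=5  E = 0-q->1 1-q->0 5-q->5 5-r->7 8-r->8
step 2: apply R1 at {0↦6, 1↦7, 2↦5, 3↦8}  → |V|=3 |E|=3  E = 0-q->1 1-q->0 5-q->5
step 3: apply R0 at {0↦5, 1↦0}  → |V|=2 |E|=2  E = 0-q->1 1-q->0
halt: no rule applies after step 3
NF edges: [(0, 1, 'q'), (1, 0, 'q')]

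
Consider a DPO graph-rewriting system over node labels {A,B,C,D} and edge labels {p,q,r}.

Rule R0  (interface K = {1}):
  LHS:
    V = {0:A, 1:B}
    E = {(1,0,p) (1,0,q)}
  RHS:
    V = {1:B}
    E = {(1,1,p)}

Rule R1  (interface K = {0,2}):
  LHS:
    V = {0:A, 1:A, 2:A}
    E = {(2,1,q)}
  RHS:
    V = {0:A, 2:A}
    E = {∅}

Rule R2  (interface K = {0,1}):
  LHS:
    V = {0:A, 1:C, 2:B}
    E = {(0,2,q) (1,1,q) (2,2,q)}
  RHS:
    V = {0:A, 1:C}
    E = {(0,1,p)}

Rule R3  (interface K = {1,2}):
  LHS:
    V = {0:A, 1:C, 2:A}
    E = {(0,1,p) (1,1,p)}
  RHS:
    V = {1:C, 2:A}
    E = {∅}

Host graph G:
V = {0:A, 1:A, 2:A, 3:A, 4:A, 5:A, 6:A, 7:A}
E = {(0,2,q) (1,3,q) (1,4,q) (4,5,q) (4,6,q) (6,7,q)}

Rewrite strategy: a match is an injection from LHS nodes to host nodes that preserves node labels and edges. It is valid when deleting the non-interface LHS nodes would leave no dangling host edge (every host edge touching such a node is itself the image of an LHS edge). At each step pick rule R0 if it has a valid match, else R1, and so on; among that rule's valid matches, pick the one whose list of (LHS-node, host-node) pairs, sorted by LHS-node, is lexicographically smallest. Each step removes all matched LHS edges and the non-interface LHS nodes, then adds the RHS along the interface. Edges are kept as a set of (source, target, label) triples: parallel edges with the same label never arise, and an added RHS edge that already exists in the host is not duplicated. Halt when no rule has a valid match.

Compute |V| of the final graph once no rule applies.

Answer: 2

Steps:
[0] host  ⇒  8 nodes, 6 edges  {0-q->2 1-q->3 1-q->4 4-q->5 4-q->6 6-q->7}
[1] R1 @ {0↦0, 1↦3, 2↦1}  ⇒  7 nodes, 5 edges  {0-q->2 1-q->4 4-q->5 4-q->6 6-q->7}
[2] R1 @ {0↦0, 1↦5, 2↦4}  ⇒  6 nodes, 4 edges  {0-q->2 1-q->4 4-q->6 6-q->7}
[3] R1 @ {0↦0, 1↦7, 2↦6}  ⇒  5 nodes, 3 edges  {0-q->2 1-q->4 4-q->6}
[4] R1 @ {0↦0, 1↦6, 2↦4}  ⇒  4 nodes, 2 edges  {0-q->2 1-q->4}
[5] R1 @ {0↦0, 1↦4, 2↦1}  ⇒  3 nodes, 1 edges  {0-q->2}
[6] R1 @ {0↦1, 1↦2, 2↦0}  ⇒  2 nodes, 0 edges  {∅}
normal form: no rule applies after step 6
NF nodes: {0:A, 1:A}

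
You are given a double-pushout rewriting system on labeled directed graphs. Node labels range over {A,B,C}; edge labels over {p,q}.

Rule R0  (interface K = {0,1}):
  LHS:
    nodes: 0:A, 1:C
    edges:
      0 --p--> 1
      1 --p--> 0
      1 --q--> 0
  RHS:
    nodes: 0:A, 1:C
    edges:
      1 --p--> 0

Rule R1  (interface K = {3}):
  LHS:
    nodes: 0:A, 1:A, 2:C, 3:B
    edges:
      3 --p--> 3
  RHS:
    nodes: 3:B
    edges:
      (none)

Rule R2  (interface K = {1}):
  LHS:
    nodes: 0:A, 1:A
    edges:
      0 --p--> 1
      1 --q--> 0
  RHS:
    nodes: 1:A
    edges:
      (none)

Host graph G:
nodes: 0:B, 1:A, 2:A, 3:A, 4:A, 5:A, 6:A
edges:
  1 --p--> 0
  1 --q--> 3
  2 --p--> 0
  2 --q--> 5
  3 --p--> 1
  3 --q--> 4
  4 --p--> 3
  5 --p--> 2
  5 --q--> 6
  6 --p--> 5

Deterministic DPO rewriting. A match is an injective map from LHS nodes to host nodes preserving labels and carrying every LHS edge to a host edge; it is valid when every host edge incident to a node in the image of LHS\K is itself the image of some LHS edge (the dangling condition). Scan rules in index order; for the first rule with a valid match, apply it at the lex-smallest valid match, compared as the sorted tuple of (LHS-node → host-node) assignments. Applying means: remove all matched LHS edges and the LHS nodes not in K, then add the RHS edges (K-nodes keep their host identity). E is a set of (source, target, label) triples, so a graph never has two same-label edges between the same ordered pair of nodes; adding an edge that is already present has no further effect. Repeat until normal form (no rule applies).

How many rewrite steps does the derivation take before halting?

Answer: 4

Derivation:
start.  V:7 E:10  edges: 1-p->0 1-q->3 2-p->0 2-q->5 3-p->1 3-q->4 4-p->3 5-p->2 5-q->6 6-p->5
1. fire R2 via {0↦4, 1↦3}  →  V:6 E:8  edges: 1-p->0 1-q->3 2-p->0 2-q->5 3-p->1 5-p->2 5-q->6 6-p->5
2. fire R2 via {0↦3, 1↦1}  →  V:5 E:6  edges: 1-p->0 2-p->0 2-q->5 5-p->2 5-q->6 6-p->5
3. fire R2 via {0↦6, 1↦5}  →  V:4 E:4  edges: 1-p->0 2-p->0 2-q->5 5-p->2
4. fire R2 via {0↦5, 1↦2}  →  V:3 E:2  edges: 1-p->0 2-p->0
normal form: no rule applies after step 4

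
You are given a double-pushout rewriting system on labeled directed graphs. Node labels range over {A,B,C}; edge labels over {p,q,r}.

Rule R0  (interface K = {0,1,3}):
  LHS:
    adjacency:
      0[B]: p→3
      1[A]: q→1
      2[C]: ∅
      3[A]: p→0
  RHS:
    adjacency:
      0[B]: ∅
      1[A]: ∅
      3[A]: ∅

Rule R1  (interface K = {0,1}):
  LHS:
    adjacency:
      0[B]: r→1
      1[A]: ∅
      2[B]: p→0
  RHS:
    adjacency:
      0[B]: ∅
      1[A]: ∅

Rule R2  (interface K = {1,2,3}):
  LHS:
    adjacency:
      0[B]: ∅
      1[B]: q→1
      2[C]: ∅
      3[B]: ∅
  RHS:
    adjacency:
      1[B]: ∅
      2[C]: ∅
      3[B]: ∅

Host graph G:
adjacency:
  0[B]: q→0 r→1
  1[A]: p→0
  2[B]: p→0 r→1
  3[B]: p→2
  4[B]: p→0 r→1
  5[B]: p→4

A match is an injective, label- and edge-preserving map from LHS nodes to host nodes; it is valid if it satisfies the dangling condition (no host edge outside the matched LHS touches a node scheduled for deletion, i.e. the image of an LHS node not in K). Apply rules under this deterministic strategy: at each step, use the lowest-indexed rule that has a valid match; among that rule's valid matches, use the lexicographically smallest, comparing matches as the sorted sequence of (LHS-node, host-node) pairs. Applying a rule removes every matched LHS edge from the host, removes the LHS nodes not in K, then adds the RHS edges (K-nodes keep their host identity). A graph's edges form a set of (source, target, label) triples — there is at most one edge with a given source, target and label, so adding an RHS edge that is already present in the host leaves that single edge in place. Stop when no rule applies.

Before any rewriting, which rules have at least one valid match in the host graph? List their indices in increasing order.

R0: no valid match — LHS pattern not found
R1: 2 valid matches — {0↦2, 1↦1, 2↦3}, {0↦4, 1↦1, 2↦5}
R2: no valid match — LHS pattern not found

Answer: [R1]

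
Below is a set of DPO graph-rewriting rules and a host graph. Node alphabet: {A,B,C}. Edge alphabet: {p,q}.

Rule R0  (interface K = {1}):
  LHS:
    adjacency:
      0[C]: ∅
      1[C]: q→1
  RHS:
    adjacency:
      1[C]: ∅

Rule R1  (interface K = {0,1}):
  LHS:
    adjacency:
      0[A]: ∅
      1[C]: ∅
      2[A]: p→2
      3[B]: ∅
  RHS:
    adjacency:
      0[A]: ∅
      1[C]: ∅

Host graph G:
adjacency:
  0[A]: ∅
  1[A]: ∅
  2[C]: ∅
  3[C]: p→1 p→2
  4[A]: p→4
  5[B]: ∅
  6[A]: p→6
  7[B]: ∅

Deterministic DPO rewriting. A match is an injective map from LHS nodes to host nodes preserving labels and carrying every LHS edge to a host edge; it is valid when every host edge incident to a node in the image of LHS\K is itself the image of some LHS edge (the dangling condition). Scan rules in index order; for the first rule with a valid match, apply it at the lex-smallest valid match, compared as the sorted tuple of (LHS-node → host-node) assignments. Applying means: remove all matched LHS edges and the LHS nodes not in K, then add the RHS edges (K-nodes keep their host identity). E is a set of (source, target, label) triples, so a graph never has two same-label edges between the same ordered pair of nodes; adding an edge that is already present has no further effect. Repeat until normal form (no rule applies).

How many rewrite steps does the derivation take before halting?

initial: |V|=8 |E|=4  E = 3-p->1 3-p->2 4-p->4 6-p->6
step 1: apply R1 at {0↦0, 1↦2, 2↦4, 3↦5}  → |V|=6 |E|=3  E = 3-p->1 3-p->2 6-p->6
step 2: apply R1 at {0↦0, 1↦2, 2↦6, 3↦7}  → |V|=4 |E|=2  E = 3-p->1 3-p->2
normal form: no rule applies after step 2

Answer: 2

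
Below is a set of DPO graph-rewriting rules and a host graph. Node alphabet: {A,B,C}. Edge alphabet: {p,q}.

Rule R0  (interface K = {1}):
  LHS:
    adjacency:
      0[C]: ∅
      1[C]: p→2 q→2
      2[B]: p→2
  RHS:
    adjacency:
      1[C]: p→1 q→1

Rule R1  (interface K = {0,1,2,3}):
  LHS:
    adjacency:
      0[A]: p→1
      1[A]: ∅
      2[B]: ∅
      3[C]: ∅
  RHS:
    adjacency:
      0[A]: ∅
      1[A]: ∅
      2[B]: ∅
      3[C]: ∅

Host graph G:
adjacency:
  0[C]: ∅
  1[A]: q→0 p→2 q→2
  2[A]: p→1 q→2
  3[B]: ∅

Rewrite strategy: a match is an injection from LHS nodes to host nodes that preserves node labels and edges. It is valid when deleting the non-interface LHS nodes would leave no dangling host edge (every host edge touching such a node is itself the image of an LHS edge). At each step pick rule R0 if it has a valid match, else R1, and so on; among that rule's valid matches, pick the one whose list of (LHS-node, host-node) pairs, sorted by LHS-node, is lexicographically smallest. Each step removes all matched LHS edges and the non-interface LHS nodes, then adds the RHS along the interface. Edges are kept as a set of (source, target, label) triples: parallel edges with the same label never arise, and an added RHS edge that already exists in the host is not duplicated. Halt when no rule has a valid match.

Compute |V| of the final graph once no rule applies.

start.  V:4 E:5  edges: 1-q->0 1-p->2 1-q->2 2-p->1 2-q->2
1. fire R1 via {0↦1, 1↦2, 2↦3, 3↦0}  →  V:4 E:4  edges: 1-q->0 1-q->2 2-p->1 2-q->2
2. fire R1 via {0↦2, 1↦1, 2↦3, 3↦0}  →  V:4 E:3  edges: 1-q->0 1-q->2 2-q->2
halt: no rule applies after step 2
NF nodes: {0:C, 1:A, 2:A, 3:B}

Answer: 4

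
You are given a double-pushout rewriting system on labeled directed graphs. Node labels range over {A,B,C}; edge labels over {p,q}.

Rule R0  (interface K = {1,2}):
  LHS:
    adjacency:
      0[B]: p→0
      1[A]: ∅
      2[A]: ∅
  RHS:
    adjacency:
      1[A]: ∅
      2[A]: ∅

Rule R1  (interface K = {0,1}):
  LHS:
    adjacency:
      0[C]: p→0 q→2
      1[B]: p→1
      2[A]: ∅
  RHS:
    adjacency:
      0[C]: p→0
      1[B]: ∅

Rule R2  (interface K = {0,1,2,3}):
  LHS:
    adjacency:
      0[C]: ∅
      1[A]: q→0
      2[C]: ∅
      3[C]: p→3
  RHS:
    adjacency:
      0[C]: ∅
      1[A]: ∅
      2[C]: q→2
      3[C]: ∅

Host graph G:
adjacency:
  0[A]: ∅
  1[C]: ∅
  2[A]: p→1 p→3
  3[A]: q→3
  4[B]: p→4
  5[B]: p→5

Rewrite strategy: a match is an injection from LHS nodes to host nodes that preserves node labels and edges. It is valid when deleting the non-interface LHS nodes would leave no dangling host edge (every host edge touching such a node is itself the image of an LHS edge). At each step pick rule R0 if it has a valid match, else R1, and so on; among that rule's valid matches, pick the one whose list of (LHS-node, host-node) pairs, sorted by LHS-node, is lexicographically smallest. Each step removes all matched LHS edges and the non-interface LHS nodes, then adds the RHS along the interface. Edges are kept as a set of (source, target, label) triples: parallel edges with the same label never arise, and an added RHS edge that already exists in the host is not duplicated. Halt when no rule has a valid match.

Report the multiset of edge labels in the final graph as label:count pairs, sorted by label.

Answer: p:2 q:1

Rewrite trace:
[0] host  ⇒  6 nodes, 5 edges  {2-p->1 2-p->3 3-q->3 4-p->4 5-p->5}
[1] R0 @ {0↦4, 1↦0, 2↦2}  ⇒  5 nodes, 4 edges  {2-p->1 2-p->3 3-q->3 5-p->5}
[2] R0 @ {0↦5, 1↦0, 2↦2}  ⇒  4 nodes, 3 edges  {2-p->1 2-p->3 3-q->3}
normal form: no rule applies after step 2
NF edges: [(2, 1, 'p'), (2, 3, 'p'), (3, 3, 'q')]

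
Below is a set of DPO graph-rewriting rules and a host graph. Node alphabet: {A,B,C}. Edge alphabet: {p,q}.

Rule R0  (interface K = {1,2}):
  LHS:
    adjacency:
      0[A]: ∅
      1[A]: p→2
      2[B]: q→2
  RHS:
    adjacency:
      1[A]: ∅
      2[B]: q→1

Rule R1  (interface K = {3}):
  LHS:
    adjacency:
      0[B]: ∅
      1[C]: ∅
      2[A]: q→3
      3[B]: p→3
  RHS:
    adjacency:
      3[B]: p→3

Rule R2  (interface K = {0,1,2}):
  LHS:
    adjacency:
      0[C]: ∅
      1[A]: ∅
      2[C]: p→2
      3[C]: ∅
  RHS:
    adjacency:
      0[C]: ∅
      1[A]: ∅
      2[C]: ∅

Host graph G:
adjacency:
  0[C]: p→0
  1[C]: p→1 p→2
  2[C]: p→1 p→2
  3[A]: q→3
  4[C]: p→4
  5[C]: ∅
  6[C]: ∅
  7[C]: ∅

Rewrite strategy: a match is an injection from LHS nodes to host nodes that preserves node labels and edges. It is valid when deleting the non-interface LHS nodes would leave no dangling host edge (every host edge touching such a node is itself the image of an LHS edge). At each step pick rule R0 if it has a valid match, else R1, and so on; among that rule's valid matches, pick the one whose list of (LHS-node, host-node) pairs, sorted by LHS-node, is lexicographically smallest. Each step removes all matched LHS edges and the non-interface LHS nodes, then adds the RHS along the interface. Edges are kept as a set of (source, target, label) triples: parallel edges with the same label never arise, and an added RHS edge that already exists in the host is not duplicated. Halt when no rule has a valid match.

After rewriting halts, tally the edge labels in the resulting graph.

initial: |V|=8 |E|=7  E = 0-p->0 1-p->1 1-p->2 2-p->1 2-p->2 3-q->3 4-p->4
step 1: apply R2 at {0↦0, 1↦3, 2↦1, 3↦5}  → |V|=7 |E|=6  E = 0-p->0 1-p->2 2-p->1 2-p->2 3-q->3 4-p->4
step 2: apply R2 at {0↦0, 1↦3, 2↦2, 3↦6}  → |V|=6 |E|=5  E = 0-p->0 1-p->2 2-p->1 3-q->3 4-p->4
step 3: apply R2 at {0↦0, 1↦3, 2↦4, 3↦7}  → |V|=5 |E|=4  E = 0-p->0 1-p->2 2-p->1 3-q->3
step 4: apply R2 at {0↦1, 1↦3, 2↦0, 3↦4}  → |V|=4 |E|=3  E = 1-p->2 2-p->1 3-q->3
final graph: no rule applies after step 4
NF edges: [(1, 2, 'p'), (2, 1, 'p'), (3, 3, 'q')]

Answer: p:2 q:1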